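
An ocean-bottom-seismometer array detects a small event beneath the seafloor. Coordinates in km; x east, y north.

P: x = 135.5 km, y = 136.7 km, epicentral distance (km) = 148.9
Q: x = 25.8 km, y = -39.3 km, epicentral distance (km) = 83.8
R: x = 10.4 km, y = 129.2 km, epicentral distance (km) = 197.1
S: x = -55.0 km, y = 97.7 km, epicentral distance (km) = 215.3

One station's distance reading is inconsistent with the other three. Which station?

Solve using three stations at a time. Using Q, R, S (subtract circle equations pairwise → linear system) gives (x, y) ≈ (109.5, -41.1).
Distances from that point to each station vs reported:
  P: calculated 179.7 vs reported 148.9 → residual 30.8 km
  Q: calculated 83.8 vs reported 83.8 → residual 0.0 km
  R: calculated 197.1 vs reported 197.1 → residual 0.0 km
  S: calculated 215.3 vs reported 215.3 → residual 0.0 km
Q, R, S are mutually consistent (residuals ≈ 0); P is off by 30.8 km.

P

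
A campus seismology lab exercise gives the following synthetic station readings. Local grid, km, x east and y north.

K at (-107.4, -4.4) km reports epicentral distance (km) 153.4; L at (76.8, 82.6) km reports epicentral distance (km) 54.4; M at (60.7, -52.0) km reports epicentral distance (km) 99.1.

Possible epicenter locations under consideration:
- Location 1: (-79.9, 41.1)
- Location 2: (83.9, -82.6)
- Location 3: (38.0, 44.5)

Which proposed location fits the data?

For each candidate, compare |candidate − station| to the reported distance:
Location 1: residuals K 100.2, L 107.7, M 69.5 → max 107.7 km
Location 2: residuals K 53.3, L 111.0, M 60.7 → max 111.0 km
Location 3: residuals K 0.0, L 0.0, M 0.0 → max 0.0 km
Only Location 3 has all residuals ≈ 0.

Location 3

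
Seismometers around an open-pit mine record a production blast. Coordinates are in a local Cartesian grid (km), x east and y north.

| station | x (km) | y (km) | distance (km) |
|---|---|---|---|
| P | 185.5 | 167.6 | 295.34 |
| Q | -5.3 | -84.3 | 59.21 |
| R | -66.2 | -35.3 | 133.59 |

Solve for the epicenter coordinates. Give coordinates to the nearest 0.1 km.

x ≈ 52.7 km, y ≈ -96.2 km

Circle about each station: (x − 185.5)² + (y − 167.6)² = 295.34²; (x + 5.3)² + (y + 84.3)² = 59.21²; (x + 66.2)² + (y + 35.3)² = 133.59².
Subtracting pairs of circle equations eliminates x²+y² and gives linear equations (the radical axes):
-381.6 x − 503.8 y = 28354.46
-503.4 x − 405.8 y = 12507.95
Solving the 2×2 system: x ≈ 52.7, y ≈ -96.2 km.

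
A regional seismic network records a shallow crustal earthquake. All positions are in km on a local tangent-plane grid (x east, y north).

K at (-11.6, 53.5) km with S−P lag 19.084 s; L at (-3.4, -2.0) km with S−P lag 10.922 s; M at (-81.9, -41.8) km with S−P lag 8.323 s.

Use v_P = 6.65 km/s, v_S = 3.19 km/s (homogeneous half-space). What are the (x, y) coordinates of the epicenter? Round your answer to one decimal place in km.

Distance from S−P lag: d = Δt · v_P v_S / (v_P − v_S) = Δt · (6.65·3.19)/(6.65−3.19) ≈ 6.1311·Δt.
So d_K = 117.01, d_L = 66.96, d_M = 51.03 km.
Circle about each station: (x + 11.6)² + (y − 53.5)² = 117.01²; (x + 3.4)² + (y + 2.0)² = 66.96²; (x + 81.9)² + (y + 41.8)² = 51.03².
Subtracting the K equation from the L and M equations removes the quadratic terms:
16.4 x − 111.0 y = 6226.45
-140.6 x − 190.6 y = 16545.32
Solving the 2×2 system: x ≈ -34.7, y ≈ -61.2 km.
Check against K (with the unrounded x, y): √((x + 11.6)²+(y − 53.5)²) = 117.02 ≈ 117.01 km. ✓

-34.7 km east, -61.2 km north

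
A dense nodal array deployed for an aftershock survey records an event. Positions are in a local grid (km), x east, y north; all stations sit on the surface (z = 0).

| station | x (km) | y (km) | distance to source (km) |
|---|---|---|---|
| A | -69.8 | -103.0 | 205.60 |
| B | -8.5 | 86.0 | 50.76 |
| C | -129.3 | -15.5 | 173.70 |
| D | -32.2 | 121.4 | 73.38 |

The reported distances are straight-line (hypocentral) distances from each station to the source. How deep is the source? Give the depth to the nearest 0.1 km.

48.4 km

Each station gives a sphere (x−x_i)² + (y−y_i)² + z² = d_i² (stations at z=0).
Subtracting the A sphere from B and C: z² cancels, leaving linear equations in x and y:
122.6 x + 378.0 y = 31681.99
-119.0 x + 175.0 y = 13577.37
Solving: x ≈ 6.203, y ≈ 81.803 km (keep extra digits for the depth step; rounded: 6.2, 81.8).
Then from the A sphere: z² = 205.60² − (x + 69.8)² − (y + 103.0)² with x = 6.203, y = 81.803, so z ≈ 48.402 ≈ 48.4 km.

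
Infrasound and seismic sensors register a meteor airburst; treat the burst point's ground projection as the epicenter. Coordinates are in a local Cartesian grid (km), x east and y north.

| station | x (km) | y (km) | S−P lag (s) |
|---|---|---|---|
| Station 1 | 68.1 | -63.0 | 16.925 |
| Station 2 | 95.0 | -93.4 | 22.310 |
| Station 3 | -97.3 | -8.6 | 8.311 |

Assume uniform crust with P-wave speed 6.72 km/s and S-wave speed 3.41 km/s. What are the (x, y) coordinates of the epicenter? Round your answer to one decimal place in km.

Distance from S−P lag: d = Δt · v_P v_S / (v_P − v_S) = Δt · (6.72·3.41)/(6.72−3.41) ≈ 6.9230·Δt.
So d_Station 1 = 117.17, d_Station 2 = 154.45, d_Station 3 = 57.54 km.
Circle about each station: (x − 68.1)² + (y + 63.0)² = 117.17²; (x − 95.0)² + (y + 93.4)² = 154.45²; (x + 97.3)² + (y + 8.6)² = 57.54².
Subtracting pairs of circle equations eliminates x²+y² and gives linear equations (the radical axes):
53.8 x − 60.8 y = -984.04
-330.8 x + 108.8 y = 11352.60
Solving the 2×2 system: x ≈ -40.9, y ≈ -20.0 km.

(-40.9, -20.0)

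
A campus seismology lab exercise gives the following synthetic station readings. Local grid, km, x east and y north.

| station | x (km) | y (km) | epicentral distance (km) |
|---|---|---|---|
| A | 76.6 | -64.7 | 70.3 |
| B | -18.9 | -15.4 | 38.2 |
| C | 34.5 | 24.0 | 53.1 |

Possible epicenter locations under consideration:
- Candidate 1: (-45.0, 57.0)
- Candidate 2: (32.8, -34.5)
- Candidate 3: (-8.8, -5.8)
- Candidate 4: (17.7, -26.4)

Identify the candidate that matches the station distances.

Candidate 4

For each candidate, compare |candidate − station| to the reported distance:
Candidate 1: residuals A 101.7, B 38.8, C 33.0 → max 101.7 km
Candidate 2: residuals A 17.1, B 16.9, C 5.4 → max 17.1 km
Candidate 3: residuals A 33.4, B 24.3, C 0.5 → max 33.4 km
Candidate 4: residuals A 0.0, B 0.0, C 0.0 → max 0.0 km
Only Candidate 4 has all residuals ≈ 0.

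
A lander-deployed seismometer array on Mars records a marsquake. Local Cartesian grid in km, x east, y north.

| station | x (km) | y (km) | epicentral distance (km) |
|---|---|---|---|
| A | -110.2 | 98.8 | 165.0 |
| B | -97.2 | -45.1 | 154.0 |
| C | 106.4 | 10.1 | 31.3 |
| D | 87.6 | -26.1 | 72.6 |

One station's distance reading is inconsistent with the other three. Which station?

Solve using three stations at a time. Using A, B, D (subtract circle equations pairwise → linear system) gives (x, y) ≈ (38.6, 27.5).
Distances from that point to each station vs reported:
  A: calculated 165.0 vs reported 165.0 → residual 0.0 km
  B: calculated 154.0 vs reported 154.0 → residual 0.0 km
  C: calculated 70.0 vs reported 31.3 → residual 38.7 km
  D: calculated 72.6 vs reported 72.6 → residual 0.0 km
A, B, D are mutually consistent (residuals ≈ 0); C is off by 38.7 km.

C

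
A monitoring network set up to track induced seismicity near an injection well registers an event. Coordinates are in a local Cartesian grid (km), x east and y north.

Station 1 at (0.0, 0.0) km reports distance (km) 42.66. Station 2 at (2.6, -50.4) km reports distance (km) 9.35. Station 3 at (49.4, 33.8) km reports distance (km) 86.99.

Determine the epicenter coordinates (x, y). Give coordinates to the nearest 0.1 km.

x ≈ 6.9 km, y ≈ -42.1 km

Circle about each station: x² + y² = 42.66²; (x − 2.6)² + (y + 50.4)² = 9.35²; (x − 49.4)² + (y − 33.8)² = 86.99².
Subtracting pairs of circle equations eliminates x²+y² and gives linear equations (the radical axes):
5.2 x − 100.8 y = 4279.37
98.8 x + 67.6 y = -2164.58
Solving the 2×2 system: x ≈ 6.9, y ≈ -42.1 km.
Check against Station 1 (with the unrounded x, y): √(x²+y²) = 42.66 ≈ 42.66 km. ✓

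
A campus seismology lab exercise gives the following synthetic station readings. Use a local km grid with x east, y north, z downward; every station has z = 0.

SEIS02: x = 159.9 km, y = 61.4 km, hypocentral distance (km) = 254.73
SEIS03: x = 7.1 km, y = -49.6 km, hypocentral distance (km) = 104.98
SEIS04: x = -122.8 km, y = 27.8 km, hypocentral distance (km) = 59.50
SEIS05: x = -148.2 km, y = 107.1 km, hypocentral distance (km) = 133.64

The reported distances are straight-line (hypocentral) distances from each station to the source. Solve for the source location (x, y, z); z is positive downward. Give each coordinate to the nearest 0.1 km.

Each station gives a sphere (x−x_i)² + (y−y_i)² + z² = d_i² (stations at z=0).
Subtracting the SEIS02 sphere from SEIS03 and SEIS04: z² cancels, leaving linear equations in x and y:
-305.6 x − 222.0 y = 27039.17
-565.4 x − 67.2 y = 47861.83
Solving: x ≈ -83.903, y ≈ -6.300 km (keep extra digits for the depth step; rounded: -83.9, -6.3).
Then from the SEIS02 sphere: z² = 254.73² − (x − 159.9)² − (y − 61.4)² with x = -83.903, y = -6.300, so z ≈ 29.397 ≈ 29.4 km.

(-83.9, -6.3, 29.4)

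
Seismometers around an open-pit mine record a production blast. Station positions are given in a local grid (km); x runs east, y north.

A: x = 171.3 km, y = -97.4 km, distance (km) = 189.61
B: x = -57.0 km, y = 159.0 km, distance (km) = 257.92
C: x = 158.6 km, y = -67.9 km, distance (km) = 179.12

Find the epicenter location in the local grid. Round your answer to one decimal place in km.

x ≈ -18.3 km, y ≈ -96.0 km

Circle about each station: (x − 171.3)² + (y + 97.4)² = 189.61²; (x + 57.0)² + (y − 159.0)² = 257.92²; (x − 158.6)² + (y + 67.9)² = 179.12².
Subtracting the A equation from the B and C equations removes the quadratic terms:
-456.6 x + 512.8 y = -40871.22
-25.4 x + 59.0 y = -5198.10
Solving the 2×2 system: x ≈ -18.3, y ≈ -96.0 km.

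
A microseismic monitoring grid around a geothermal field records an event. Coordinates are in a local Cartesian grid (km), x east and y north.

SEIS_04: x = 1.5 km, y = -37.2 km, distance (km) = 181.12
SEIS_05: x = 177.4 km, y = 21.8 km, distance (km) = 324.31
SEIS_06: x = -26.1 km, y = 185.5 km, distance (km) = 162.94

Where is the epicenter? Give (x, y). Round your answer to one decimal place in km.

Circle about each station: (x − 1.5)² + (y + 37.2)² = 181.12²; (x − 177.4)² + (y − 21.8)² = 324.31²; (x + 26.1)² + (y − 185.5)² = 162.94².
Subtracting pairs of circle equations eliminates x²+y² and gives linear equations (the radical axes):
351.8 x + 118.0 y = -41812.61
-55.2 x + 445.4 y = 39960.38
Solving the 2×2 system: x ≈ -143.0, y ≈ 72.0 km.

x ≈ -143.0 km, y ≈ 72.0 km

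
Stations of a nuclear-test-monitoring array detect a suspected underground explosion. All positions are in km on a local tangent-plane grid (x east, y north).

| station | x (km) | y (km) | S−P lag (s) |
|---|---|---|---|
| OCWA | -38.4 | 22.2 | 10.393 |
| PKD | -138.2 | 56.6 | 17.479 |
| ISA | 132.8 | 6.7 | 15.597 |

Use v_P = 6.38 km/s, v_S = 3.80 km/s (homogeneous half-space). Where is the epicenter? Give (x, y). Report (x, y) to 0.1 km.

Distance from S−P lag: d = Δt · v_P v_S / (v_P − v_S) = Δt · (6.38·3.80)/(6.38−3.80) ≈ 9.3969·Δt.
So d_OCWA = 97.66, d_PKD = 164.25, d_ISA = 146.56 km.
Circle about each station: (x + 38.4)² + (y − 22.2)² = 97.66²; (x + 138.2)² + (y − 56.6)² = 164.25²; (x − 132.8)² + (y − 6.7)² = 146.56².
Subtracting pairs of circle equations eliminates x²+y² and gives linear equations (the radical axes):
-199.6 x + 68.8 y = 2894.81
342.4 x − 31.0 y = 3770.97
Solving the 2×2 system: x ≈ 20.1, y ≈ 100.4 km.

x ≈ 20.1 km, y ≈ 100.4 km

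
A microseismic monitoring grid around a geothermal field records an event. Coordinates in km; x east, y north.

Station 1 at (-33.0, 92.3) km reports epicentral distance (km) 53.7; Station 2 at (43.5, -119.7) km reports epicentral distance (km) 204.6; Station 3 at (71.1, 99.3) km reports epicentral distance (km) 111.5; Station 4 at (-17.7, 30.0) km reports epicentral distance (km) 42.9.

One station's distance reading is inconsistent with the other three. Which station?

Solve using three stations at a time. Using Station 2, Station 3, Station 4 (subtract circle equations pairwise → linear system) gives (x, y) ≈ (-36.2, 68.8).
Distances from that point to each station vs reported:
  Station 1: calculated 23.7 vs reported 53.7 → residual 30.0 km
  Station 2: calculated 204.6 vs reported 204.6 → residual 0.0 km
  Station 3: calculated 111.5 vs reported 111.5 → residual 0.0 km
  Station 4: calculated 42.9 vs reported 42.9 → residual 0.0 km
Station 2, Station 3, Station 4 are mutually consistent (residuals ≈ 0); Station 1 is off by 30.0 km.

Station 1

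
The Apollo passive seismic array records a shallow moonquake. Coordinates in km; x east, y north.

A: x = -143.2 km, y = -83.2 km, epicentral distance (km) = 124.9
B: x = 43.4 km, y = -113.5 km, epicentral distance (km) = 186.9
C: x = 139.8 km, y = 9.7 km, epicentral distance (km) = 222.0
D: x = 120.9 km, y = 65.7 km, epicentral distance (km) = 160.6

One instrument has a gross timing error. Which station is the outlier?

D

Solve using three stations at a time. Using A, B, C (subtract circle equations pairwise → linear system) gives (x, y) ≈ (-81.6, 25.4).
Distances from that point to each station vs reported:
  A: calculated 124.8 vs reported 124.9 → residual 0.1 km
  B: calculated 186.9 vs reported 186.9 → residual 0.0 km
  C: calculated 222.0 vs reported 222.0 → residual 0.0 km
  D: calculated 206.5 vs reported 160.6 → residual 45.9 km
A, B, C are mutually consistent (residuals ≈ 0); D is off by 45.9 km.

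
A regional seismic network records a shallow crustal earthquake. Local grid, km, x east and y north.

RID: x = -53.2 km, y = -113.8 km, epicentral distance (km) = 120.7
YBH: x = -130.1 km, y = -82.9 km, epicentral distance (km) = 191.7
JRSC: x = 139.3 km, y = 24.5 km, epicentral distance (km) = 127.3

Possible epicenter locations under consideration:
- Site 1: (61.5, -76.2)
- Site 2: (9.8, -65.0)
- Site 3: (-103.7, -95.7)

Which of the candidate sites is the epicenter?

Site 1

For each candidate, compare |candidate − station| to the reported distance:
Site 1: residuals RID 0.0, YBH 0.0, JRSC 0.0 → max 0.0 km
Site 2: residuals RID 41.0, YBH 50.7, JRSC 30.1 → max 50.7 km
Site 3: residuals RID 67.1, YBH 162.4, JRSC 143.8 → max 162.4 km
Only Site 1 has all residuals ≈ 0.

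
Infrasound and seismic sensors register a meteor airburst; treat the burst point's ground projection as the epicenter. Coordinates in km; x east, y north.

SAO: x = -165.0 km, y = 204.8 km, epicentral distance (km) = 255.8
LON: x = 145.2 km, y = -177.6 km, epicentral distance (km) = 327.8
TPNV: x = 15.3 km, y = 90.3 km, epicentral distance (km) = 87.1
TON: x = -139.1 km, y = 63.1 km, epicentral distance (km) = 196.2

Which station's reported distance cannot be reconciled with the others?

TON

Solve using three stations at a time. Using SAO, LON, TPNV (subtract circle equations pairwise → linear system) gives (x, y) ≈ (83.5, 144.3).
Distances from that point to each station vs reported:
  SAO: calculated 255.8 vs reported 255.8 → residual 0.0 km
  LON: calculated 327.8 vs reported 327.8 → residual 0.0 km
  TPNV: calculated 87.0 vs reported 87.1 → residual 0.1 km
  TON: calculated 237.0 vs reported 196.2 → residual 40.8 km
SAO, LON, TPNV are mutually consistent (residuals ≈ 0); TON is off by 40.8 km.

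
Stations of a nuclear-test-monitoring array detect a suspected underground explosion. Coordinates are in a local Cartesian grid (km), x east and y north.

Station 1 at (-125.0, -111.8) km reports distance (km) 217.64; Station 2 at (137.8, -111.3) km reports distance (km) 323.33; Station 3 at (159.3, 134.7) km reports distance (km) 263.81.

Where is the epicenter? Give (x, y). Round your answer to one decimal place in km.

-102.8 km east, 104.7 km north

Circle about each station: (x + 125.0)² + (y + 111.8)² = 217.64²; (x − 137.8)² + (y + 111.3)² = 323.33²; (x − 159.3)² + (y − 134.7)² = 263.81².
Subtracting the Station 1 equation from the Station 2 and Station 3 equations removes the quadratic terms:
525.6 x + 1.0 y = -53922.83
568.6 x + 493.0 y = -6832.21
Solving the 2×2 system: x ≈ -102.8, y ≈ 104.7 km.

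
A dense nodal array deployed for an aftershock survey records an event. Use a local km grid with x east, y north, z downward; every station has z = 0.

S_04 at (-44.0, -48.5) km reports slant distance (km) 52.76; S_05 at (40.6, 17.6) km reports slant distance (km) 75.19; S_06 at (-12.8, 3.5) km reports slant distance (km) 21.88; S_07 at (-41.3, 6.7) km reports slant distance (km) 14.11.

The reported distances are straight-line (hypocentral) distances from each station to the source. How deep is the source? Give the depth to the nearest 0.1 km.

depth ≈ 9.8 km

Each station gives a sphere (x−x_i)² + (y−y_i)² + z² = d_i² (stations at z=0).
Subtracting the S_04 sphere from S_05 and S_06: z² cancels, leaving linear equations in x and y:
169.2 x + 132.2 y = -5200.05
62.4 x + 104.0 y = -1807.28
Solving: x ≈ -32.296, y ≈ 2.000 km (keep extra digits for the depth step; rounded: -32.3, 2.0).
Then from the S_04 sphere: z² = 52.76² − (x + 44.0)² − (y + 48.5)² with x = -32.296, y = 2.000, so z ≈ 9.818 ≈ 9.8 km.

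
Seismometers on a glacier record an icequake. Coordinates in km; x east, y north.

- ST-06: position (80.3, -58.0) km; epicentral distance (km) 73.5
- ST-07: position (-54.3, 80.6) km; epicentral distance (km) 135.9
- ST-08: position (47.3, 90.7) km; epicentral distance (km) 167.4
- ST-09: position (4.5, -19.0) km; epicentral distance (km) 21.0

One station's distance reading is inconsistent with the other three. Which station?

ST-08

Solve using three stations at a time. Using ST-06, ST-07, ST-09 (subtract circle equations pairwise → linear system) gives (x, y) ≈ (9.1, -39.6).
Distances from that point to each station vs reported:
  ST-06: calculated 73.5 vs reported 73.5 → residual 0.0 km
  ST-07: calculated 135.9 vs reported 135.9 → residual 0.0 km
  ST-08: calculated 135.8 vs reported 167.4 → residual 31.6 km
  ST-09: calculated 21.1 vs reported 21.0 → residual 0.1 km
ST-06, ST-07, ST-09 are mutually consistent (residuals ≈ 0); ST-08 is off by 31.6 km.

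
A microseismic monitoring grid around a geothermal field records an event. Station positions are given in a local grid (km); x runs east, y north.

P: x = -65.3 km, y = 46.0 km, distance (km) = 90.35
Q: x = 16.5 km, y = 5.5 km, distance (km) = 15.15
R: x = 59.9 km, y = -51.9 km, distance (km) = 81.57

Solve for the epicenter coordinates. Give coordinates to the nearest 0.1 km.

x ≈ 21.2 km, y ≈ 19.9 km

Circle about each station: (x + 65.3)² + (y − 46.0)² = 90.35²; (x − 16.5)² + (y − 5.5)² = 15.15²; (x − 59.9)² + (y + 51.9)² = 81.57².
Subtracting pairs of circle equations eliminates x²+y² and gives linear equations (the radical axes):
163.6 x − 81.0 y = 1856.01
250.4 x − 195.8 y = 1410.99
Solving the 2×2 system: x ≈ 21.2, y ≈ 19.9 km.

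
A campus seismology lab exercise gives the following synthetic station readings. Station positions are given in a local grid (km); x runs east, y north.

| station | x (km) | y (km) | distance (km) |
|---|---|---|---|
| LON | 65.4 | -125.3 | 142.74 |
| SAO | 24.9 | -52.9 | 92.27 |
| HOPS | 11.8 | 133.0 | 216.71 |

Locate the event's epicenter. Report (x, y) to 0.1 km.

Circle about each station: (x − 65.4)² + (y + 125.3)² = 142.74²; (x − 24.9)² + (y + 52.9)² = 92.27²; (x − 11.8)² + (y − 133.0)² = 216.71².
Subtracting pairs of circle equations eliminates x²+y² and gives linear equations (the radical axes):
-81.0 x + 144.8 y = -4697.88
-107.2 x + 516.6 y = -28737.53
Solving the 2×2 system: x ≈ -65.9, y ≈ -69.3 km.
Check against LON (with the unrounded x, y): √((x − 65.4)²+(y + 125.3)²) = 142.73 ≈ 142.74 km. ✓

(-65.9, -69.3)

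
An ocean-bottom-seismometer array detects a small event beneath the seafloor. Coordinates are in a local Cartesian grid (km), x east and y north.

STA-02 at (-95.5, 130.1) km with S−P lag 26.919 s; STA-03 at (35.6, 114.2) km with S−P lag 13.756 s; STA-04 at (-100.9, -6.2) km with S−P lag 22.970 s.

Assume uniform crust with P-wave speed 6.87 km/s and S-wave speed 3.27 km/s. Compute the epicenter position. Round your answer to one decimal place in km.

(38.2, 28.4)

Distance from S−P lag: d = Δt · v_P v_S / (v_P − v_S) = Δt · (6.87·3.27)/(6.87−3.27) ≈ 6.2402·Δt.
So d_STA-02 = 167.98, d_STA-03 = 85.84, d_STA-04 = 143.34 km.
Circle about each station: (x + 95.5)² + (y − 130.1)² = 167.98²; (x − 35.6)² + (y − 114.2)² = 85.84²; (x + 100.9)² + (y + 6.2)² = 143.34².
Subtracting pairs of circle equations eliminates x²+y² and gives linear equations (the radical axes):
262.2 x − 31.8 y = 9111.51
-10.8 x − 272.6 y = -8156.09
Solving the 2×2 system: x ≈ 38.2, y ≈ 28.4 km.
Check against STA-02 (with the unrounded x, y): √((x + 95.5)²+(y − 130.1)²) = 167.98 ≈ 167.98 km. ✓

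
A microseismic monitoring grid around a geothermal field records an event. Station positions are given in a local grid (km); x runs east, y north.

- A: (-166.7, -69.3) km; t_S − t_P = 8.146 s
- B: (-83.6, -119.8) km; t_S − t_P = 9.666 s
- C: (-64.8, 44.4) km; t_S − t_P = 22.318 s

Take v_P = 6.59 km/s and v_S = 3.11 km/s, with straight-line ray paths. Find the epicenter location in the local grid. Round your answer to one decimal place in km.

Distance from S−P lag: d = Δt · v_P v_S / (v_P − v_S) = Δt · (6.59·3.11)/(6.59−3.11) ≈ 5.8893·Δt.
So d_A = 47.97, d_B = 56.93, d_C = 131.44 km.
Circle about each station: (x + 166.7)² + (y + 69.3)² = 47.97²; (x + 83.6)² + (y + 119.8)² = 56.93²; (x + 64.8)² + (y − 44.4)² = 131.44².
Subtracting the A equation from the B and C equations removes the quadratic terms:
166.2 x − 101.0 y = -12190.28
203.8 x + 227.4 y = -41396.33
Solving the 2×2 system: x ≈ -119.1, y ≈ -75.3 km.

x ≈ -119.1 km, y ≈ -75.3 km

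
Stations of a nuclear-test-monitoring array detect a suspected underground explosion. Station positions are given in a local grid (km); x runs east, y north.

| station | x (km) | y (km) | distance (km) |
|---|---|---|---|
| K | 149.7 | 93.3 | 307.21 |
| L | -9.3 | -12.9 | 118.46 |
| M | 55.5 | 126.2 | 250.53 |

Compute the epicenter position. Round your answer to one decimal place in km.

x ≈ -121.4 km, y ≈ -51.2 km

Circle about each station: (x − 149.7)² + (y − 93.3)² = 307.21²; (x + 9.3)² + (y + 12.9)² = 118.46²; (x − 55.5)² + (y − 126.2)² = 250.53².
Subtracting pairs of circle equations eliminates x²+y² and gives linear equations (the radical axes):
-318.0 x − 212.4 y = 49483.13
-188.4 x + 65.8 y = 19504.41
Solving the 2×2 system: x ≈ -121.4, y ≈ -51.2 km.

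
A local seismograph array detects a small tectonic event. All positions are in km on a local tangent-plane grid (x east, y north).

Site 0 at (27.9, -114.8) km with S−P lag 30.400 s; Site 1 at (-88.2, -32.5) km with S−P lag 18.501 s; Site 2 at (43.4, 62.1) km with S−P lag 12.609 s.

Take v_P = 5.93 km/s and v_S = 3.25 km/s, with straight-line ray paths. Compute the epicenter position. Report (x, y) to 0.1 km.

(-42.1, 92.3)

Distance from S−P lag: d = Δt · v_P v_S / (v_P − v_S) = Δt · (5.93·3.25)/(5.93−3.25) ≈ 7.1912·Δt.
So d_Site 0 = 218.61, d_Site 1 = 133.04, d_Site 2 = 90.67 km.
Circle about each station: (x − 27.9)² + (y + 114.8)² = 218.61²; (x + 88.2)² + (y + 32.5)² = 133.04²; (x − 43.4)² + (y − 62.1)² = 90.67².
Subtracting the Site 0 equation from the Site 1 and Site 2 equations removes the quadratic terms:
-232.2 x + 164.6 y = 24968.73
31.0 x + 353.8 y = 31351.80
Solving the 2×2 system: x ≈ -42.1, y ≈ 92.3 km.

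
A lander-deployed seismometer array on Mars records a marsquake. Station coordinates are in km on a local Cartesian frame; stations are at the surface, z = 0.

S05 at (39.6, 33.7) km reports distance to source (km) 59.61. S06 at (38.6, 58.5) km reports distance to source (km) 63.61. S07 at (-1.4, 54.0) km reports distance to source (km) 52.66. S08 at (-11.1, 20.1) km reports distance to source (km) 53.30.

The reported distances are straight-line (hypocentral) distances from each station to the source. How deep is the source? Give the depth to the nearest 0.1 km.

Each station gives a sphere (x−x_i)² + (y−y_i)² + z² = d_i² (stations at z=0).
Subtracting the S05 sphere from S06 and S07: z² cancels, leaving linear equations in x and y:
-2.0 x + 49.6 y = 1715.48
-82.0 x + 40.6 y = 994.39
Solving: x ≈ 5.100, y ≈ 34.792 km (keep extra digits for the depth step; rounded: 5.1, 34.8).
Then from the S05 sphere: z² = 59.61² − (x − 39.6)² − (y − 33.7)² with x = 5.100, y = 34.792, so z ≈ 48.599 ≈ 48.6 km.

z ≈ 48.6 km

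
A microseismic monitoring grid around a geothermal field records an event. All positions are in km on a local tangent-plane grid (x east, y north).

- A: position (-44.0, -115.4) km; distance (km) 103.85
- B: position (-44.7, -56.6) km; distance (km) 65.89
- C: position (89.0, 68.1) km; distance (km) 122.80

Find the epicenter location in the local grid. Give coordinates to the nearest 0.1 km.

Circle about each station: (x + 44.0)² + (y + 115.4)² = 103.85²; (x + 44.7)² + (y + 56.6)² = 65.89²; (x − 89.0)² + (y − 68.1)² = 122.80².
Subtracting the A equation from the B and C equations removes the quadratic terms:
-1.4 x + 117.6 y = -3608.18
266.0 x + 367.0 y = -6989.57
Solving the 2×2 system: x ≈ 15.8, y ≈ -30.5 km.
Check against A (with the unrounded x, y): √((x + 44.0)²+(y + 115.4)²) = 103.85 ≈ 103.85 km. ✓

15.8 km east, -30.5 km north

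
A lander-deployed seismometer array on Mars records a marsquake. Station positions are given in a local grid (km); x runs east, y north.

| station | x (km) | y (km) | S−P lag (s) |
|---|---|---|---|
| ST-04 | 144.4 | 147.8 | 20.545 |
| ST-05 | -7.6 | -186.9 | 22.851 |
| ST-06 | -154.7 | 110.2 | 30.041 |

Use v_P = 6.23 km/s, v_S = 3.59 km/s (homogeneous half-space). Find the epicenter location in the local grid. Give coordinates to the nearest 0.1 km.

(69.9, -9.5)

Distance from S−P lag: d = Δt · v_P v_S / (v_P − v_S) = Δt · (6.23·3.59)/(6.23−3.59) ≈ 8.4719·Δt.
So d_ST-04 = 174.05, d_ST-05 = 193.59, d_ST-06 = 254.50 km.
Circle about each station: (x − 144.4)² + (y − 147.8)² = 174.05²; (x + 7.6)² + (y + 186.9)² = 193.59²; (x + 154.7)² + (y − 110.2)² = 254.50².
Subtracting pairs of circle equations eliminates x²+y² and gives linear equations (the radical axes):
-304.0 x − 669.4 y = -14890.52
-598.2 x − 75.2 y = -41096.92
Solving the 2×2 system: x ≈ 69.9, y ≈ -9.5 km.
Check against ST-04 (with the unrounded x, y): √((x − 144.4)²+(y − 147.8)²) = 174.05 ≈ 174.05 km. ✓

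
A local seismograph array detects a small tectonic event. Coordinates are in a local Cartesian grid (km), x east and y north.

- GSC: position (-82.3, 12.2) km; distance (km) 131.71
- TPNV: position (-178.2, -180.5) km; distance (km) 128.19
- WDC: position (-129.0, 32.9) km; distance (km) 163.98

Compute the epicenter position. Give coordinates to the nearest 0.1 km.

x ≈ -66.0 km, y ≈ -118.5 km

Circle about each station: (x + 82.3)² + (y − 12.2)² = 131.71²; (x + 178.2)² + (y + 180.5)² = 128.19²; (x + 129.0)² + (y − 32.9)² = 163.98².
Subtracting the GSC equation from the TPNV and WDC equations removes the quadratic terms:
-191.8 x − 385.4 y = 58328.21
-93.4 x + 41.4 y = 1259.36
Solving the 2×2 system: x ≈ -66.0, y ≈ -118.5 km.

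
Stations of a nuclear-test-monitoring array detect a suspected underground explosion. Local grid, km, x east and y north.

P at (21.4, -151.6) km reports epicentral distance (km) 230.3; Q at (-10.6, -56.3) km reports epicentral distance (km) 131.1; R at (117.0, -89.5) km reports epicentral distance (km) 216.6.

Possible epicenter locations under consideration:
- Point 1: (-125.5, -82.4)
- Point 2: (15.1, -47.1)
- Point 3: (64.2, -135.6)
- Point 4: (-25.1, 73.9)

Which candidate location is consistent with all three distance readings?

Point 4

For each candidate, compare |candidate − station| to the reported distance:
Point 1: residuals P 67.9, Q 13.3, R 26.0 → max 67.9 km
Point 2: residuals P 125.6, Q 103.8, R 106.2 → max 125.6 km
Point 3: residuals P 184.6, Q 22.1, R 146.5 → max 184.6 km
Point 4: residuals P 0.1, Q 0.1, R 0.1 → max 0.1 km
Only Point 4 has all residuals ≈ 0.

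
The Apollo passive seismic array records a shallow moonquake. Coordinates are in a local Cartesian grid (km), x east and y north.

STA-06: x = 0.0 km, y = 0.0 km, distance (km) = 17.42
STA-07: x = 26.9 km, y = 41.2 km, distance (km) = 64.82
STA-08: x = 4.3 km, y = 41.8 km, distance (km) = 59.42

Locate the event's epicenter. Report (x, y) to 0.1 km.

(-0.8, -17.4)

Circle about each station: x² + y² = 17.42²; (x − 26.9)² + (y − 41.2)² = 64.82²; (x − 4.3)² + (y − 41.8)² = 59.42².
Subtracting the STA-06 equation from the STA-07 and STA-08 equations removes the quadratic terms:
53.8 x + 82.4 y = -1477.13
8.6 x + 83.6 y = -1461.55
Solving the 2×2 system: x ≈ -0.8, y ≈ -17.4 km.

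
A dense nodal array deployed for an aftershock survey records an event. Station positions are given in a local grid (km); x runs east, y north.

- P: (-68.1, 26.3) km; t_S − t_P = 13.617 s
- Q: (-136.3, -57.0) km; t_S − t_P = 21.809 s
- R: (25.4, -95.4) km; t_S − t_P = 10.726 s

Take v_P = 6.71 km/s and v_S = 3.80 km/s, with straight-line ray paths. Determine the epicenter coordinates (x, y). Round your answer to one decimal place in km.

Distance from S−P lag: d = Δt · v_P v_S / (v_P − v_S) = Δt · (6.71·3.80)/(6.71−3.80) ≈ 8.7622·Δt.
So d_P = 119.31, d_Q = 191.09, d_R = 93.98 km.
Circle about each station: (x + 68.1)² + (y − 26.3)² = 119.31²; (x + 136.3)² + (y + 57.0)² = 191.09²; (x − 25.4)² + (y + 95.4)² = 93.98².
Subtracting pairs of circle equations eliminates x²+y² and gives linear equations (the radical axes):
-136.4 x − 166.6 y = -5783.12
187.0 x − 243.4 y = 9819.66
Solving the 2×2 system: x ≈ 47.3, y ≈ -4.0 km.

47.3 km east, -4.0 km north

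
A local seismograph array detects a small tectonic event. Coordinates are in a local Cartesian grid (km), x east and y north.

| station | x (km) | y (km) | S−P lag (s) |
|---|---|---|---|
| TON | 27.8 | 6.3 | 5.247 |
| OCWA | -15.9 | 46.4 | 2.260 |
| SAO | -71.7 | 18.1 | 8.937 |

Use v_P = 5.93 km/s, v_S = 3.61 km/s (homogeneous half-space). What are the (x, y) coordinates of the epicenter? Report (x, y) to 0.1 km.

Distance from S−P lag: d = Δt · v_P v_S / (v_P − v_S) = Δt · (5.93·3.61)/(5.93−3.61) ≈ 9.2273·Δt.
So d_TON = 48.42, d_OCWA = 20.85, d_SAO = 82.46 km.
Circle about each station: (x − 27.8)² + (y − 6.3)² = 48.42²; (x + 15.9)² + (y − 46.4)² = 20.85²; (x + 71.7)² + (y − 18.1)² = 82.46².
Subtracting the TON equation from the OCWA and SAO equations removes the quadratic terms:
-87.4 x + 80.2 y = 3503.01
-199.0 x + 23.6 y = 200.81
Solving the 2×2 system: x ≈ 4.8, y ≈ 48.9 km.

(4.8, 48.9)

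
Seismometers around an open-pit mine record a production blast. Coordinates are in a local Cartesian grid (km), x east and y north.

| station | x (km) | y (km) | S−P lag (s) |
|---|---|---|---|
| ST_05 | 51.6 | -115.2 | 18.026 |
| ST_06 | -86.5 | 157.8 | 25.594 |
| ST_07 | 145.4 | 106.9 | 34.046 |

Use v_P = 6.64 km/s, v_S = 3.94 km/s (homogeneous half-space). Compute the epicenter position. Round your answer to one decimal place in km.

Distance from S−P lag: d = Δt · v_P v_S / (v_P − v_S) = Δt · (6.64·3.94)/(6.64−3.94) ≈ 9.6895·Δt.
So d_ST_05 = 174.66, d_ST_06 = 247.99, d_ST_07 = 329.89 km.
Circle about each station: (x − 51.6)² + (y + 115.2)² = 174.66²; (x + 86.5)² + (y − 157.8)² = 247.99²; (x − 145.4)² + (y − 106.9)² = 329.89².
Subtracting pairs of circle equations eliminates x²+y² and gives linear equations (the radical axes):
-276.2 x + 546.0 y = -14543.43
187.6 x + 444.2 y = -61686.13
Solving the 2×2 system: x ≈ -120.9, y ≈ -87.8 km.
Check against ST_05 (with the unrounded x, y): √((x − 51.6)²+(y + 115.2)²) = 174.68 ≈ 174.66 km. ✓

-120.9 km east, -87.8 km north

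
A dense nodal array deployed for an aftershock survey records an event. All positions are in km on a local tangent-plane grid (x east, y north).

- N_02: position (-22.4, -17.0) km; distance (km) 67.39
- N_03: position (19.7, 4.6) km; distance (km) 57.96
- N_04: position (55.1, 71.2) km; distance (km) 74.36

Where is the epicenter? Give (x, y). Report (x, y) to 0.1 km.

(-16.2, 50.1)

Circle about each station: (x + 22.4)² + (y + 17.0)² = 67.39²; (x − 19.7)² + (y − 4.6)² = 57.96²; (x − 55.1)² + (y − 71.2)² = 74.36².
Subtracting the N_02 equation from the N_03 and N_04 equations removes the quadratic terms:
84.2 x + 43.2 y = 800.54
155.0 x + 176.4 y = 6326.69
Solving the 2×2 system: x ≈ -16.2, y ≈ 50.1 km.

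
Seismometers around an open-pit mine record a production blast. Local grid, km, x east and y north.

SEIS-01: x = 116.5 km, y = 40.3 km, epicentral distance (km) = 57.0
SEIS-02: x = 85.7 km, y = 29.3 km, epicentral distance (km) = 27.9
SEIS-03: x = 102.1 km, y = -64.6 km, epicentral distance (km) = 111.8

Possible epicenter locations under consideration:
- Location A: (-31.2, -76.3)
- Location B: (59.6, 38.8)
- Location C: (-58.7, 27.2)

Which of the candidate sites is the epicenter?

For each candidate, compare |candidate − station| to the reported distance:
Location A: residuals SEIS-01 131.2, SEIS-02 129.6, SEIS-03 22.0 → max 131.2 km
Location B: residuals SEIS-01 0.1, SEIS-02 0.1, SEIS-03 0.0 → max 0.1 km
Location C: residuals SEIS-01 118.7, SEIS-02 116.5, SEIS-03 73.4 → max 118.7 km
Only Location B has all residuals ≈ 0.

Location B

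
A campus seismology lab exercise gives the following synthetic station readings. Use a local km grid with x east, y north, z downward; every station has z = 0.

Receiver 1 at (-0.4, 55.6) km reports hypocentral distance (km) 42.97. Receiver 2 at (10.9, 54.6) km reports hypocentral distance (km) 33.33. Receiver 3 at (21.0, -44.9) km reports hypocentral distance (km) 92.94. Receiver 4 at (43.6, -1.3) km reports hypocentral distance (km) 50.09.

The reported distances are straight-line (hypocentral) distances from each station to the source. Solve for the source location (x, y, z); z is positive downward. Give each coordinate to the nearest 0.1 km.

x ≈ 36.9 km, y ≈ 44.8 km, depth ≈ 18.4 km

Each station gives a sphere (x−x_i)² + (y−y_i)² + z² = d_i² (stations at z=0).
Subtracting the Receiver 1 sphere from Receiver 2 and Receiver 3: z² cancels, leaving linear equations in x and y:
22.6 x − 2.0 y = 743.98
42.8 x − 201.0 y = -7425.93
Solving: x ≈ 36.884, y ≈ 44.799 km (keep extra digits for the depth step; rounded: 36.9, 44.8).
Then from the Receiver 1 sphere: z² = 42.97² − (x + 0.4)² − (y − 55.6)² with x = 36.884, y = 44.799, so z ≈ 18.430 ≈ 18.4 km.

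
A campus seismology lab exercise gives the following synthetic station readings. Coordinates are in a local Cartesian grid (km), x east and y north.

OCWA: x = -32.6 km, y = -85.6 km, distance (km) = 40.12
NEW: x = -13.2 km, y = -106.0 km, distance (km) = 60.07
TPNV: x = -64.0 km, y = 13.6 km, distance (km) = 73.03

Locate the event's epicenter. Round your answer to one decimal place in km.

Circle about each station: (x + 32.6)² + (y + 85.6)² = 40.12²; (x + 13.2)² + (y + 106.0)² = 60.07²; (x + 64.0)² + (y − 13.6)² = 73.03².
Subtracting the OCWA equation from the NEW and TPNV equations removes the quadratic terms:
38.8 x − 40.8 y = 1021.33
-62.8 x + 198.4 y = -7832.93
Solving the 2×2 system: x ≈ -22.8, y ≈ -46.7 km.

(-22.8, -46.7)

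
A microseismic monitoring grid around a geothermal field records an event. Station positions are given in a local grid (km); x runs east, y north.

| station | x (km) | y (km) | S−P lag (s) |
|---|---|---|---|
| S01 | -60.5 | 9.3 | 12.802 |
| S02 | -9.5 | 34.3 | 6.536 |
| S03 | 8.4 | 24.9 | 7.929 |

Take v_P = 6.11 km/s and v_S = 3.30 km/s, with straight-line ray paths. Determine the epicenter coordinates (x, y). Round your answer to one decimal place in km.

Distance from S−P lag: d = Δt · v_P v_S / (v_P − v_S) = Δt · (6.11·3.30)/(6.11−3.30) ≈ 7.1754·Δt.
So d_S01 = 91.86, d_S02 = 46.90, d_S03 = 56.89 km.
Circle about each station: (x + 60.5)² + (y − 9.3)² = 91.86²; (x + 9.5)² + (y − 34.3)² = 46.90²; (x − 8.4)² + (y − 24.9)² = 56.89².
Subtracting pairs of circle equations eliminates x²+y² and gives linear equations (the radical axes):
102.0 x + 50.0 y = 3758.65
137.8 x + 31.2 y = 2145.62
Solving the 2×2 system: x ≈ -2.7, y ≈ 80.7 km.

(-2.7, 80.7)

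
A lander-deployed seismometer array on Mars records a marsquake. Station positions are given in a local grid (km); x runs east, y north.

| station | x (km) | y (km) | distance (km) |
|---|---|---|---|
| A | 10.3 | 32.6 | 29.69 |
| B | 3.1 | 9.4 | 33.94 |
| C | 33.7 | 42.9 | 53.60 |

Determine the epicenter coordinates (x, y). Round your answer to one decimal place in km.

x ≈ -19.3 km, y ≈ 34.9 km

Circle about each station: (x − 10.3)² + (y − 32.6)² = 29.69²; (x − 3.1)² + (y − 9.4)² = 33.94²; (x − 33.7)² + (y − 42.9)² = 53.60².
Subtracting the A equation from the B and C equations removes the quadratic terms:
-14.4 x − 46.4 y = -1341.31
46.8 x + 20.6 y = -184.21
Solving the 2×2 system: x ≈ -19.3, y ≈ 34.9 km.
Check against A (with the unrounded x, y): √((x − 10.3)²+(y − 32.6)²) = 29.69 ≈ 29.69 km. ✓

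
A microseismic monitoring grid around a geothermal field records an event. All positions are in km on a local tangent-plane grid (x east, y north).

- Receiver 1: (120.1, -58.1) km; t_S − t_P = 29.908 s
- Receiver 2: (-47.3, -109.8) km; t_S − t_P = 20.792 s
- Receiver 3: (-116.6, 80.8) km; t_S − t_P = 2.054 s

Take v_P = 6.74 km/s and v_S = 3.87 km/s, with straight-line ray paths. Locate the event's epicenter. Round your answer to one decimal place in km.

Distance from S−P lag: d = Δt · v_P v_S / (v_P − v_S) = Δt · (6.74·3.87)/(6.74−3.87) ≈ 9.0884·Δt.
So d_Receiver 1 = 271.82, d_Receiver 2 = 188.97, d_Receiver 3 = 18.67 km.
Circle about each station: (x − 120.1)² + (y + 58.1)² = 271.82²; (x + 47.3)² + (y + 109.8)² = 188.97²; (x + 116.6)² + (y − 80.8)² = 18.67².
Subtracting the Receiver 1 equation from the Receiver 2 and Receiver 3 equations removes the quadratic terms:
-334.8 x − 103.4 y = 34670.16
-473.4 x + 277.8 y = 75862.12
Solving the 2×2 system: x ≈ -123.1, y ≈ 63.3 km.
Check against Receiver 1 (with the unrounded x, y): √((x − 120.1)²+(y + 58.1)²) = 271.82 ≈ 271.82 km. ✓

-123.1 km east, 63.3 km north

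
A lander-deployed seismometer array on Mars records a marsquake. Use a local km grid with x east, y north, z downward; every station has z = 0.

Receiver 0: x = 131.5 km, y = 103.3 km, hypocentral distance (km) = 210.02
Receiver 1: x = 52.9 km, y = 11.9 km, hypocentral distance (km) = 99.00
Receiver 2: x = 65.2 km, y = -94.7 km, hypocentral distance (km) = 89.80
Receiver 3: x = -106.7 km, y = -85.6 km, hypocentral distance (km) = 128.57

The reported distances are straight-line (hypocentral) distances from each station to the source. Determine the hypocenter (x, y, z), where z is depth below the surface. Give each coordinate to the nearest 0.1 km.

x ≈ 5.7 km, y ≈ -55.7 km, depth ≈ 54.8 km

Each station gives a sphere (x−x_i)² + (y−y_i)² + z² = d_i² (stations at z=0).
Subtracting the Receiver 0 sphere from Receiver 1 and Receiver 2: z² cancels, leaving linear equations in x and y:
-157.2 x − 182.8 y = 9284.28
-132.6 x − 396.0 y = 21300.35
Solving: x ≈ 5.712, y ≈ -55.701 km (keep extra digits for the depth step; rounded: 5.7, -55.7).
Then from the Receiver 0 sphere: z² = 210.02² − (x − 131.5)² − (y − 103.3)² with x = 5.712, y = -55.701, so z ≈ 54.813 ≈ 54.8 km.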